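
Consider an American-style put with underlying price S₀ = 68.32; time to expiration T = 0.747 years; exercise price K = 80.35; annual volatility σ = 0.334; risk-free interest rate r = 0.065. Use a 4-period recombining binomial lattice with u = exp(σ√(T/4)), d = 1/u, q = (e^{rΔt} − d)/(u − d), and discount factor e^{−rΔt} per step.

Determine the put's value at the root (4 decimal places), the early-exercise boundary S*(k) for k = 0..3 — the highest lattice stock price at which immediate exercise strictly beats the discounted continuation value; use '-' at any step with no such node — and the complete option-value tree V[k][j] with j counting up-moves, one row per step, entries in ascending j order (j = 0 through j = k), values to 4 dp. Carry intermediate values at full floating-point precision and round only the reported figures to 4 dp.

Δt=0.18675  u=1.15527  d=0.86560  q=0.50614  discount=0.98793
step 4 (expiry): payoffs max(K−S,0) = 41.9961 29.1608 12.0300 0.0000 0.0000
step 3: (k=3,j=0): S=44.3092, (K−S)⁺=36.0408, hold=35.0713 ⇒ V=36.0408 exercise | (k=3,j=1): S=59.1375, (K−S)⁺=21.2125, hold=20.2430 ⇒ V=21.2125 exercise | (k=3,j=2): S=78.9283, (K−S)⁺=1.4217, hold=5.8695 ⇒ V=5.8695 continue | (k=3,j=3): S=105.3420, (K−S)⁺=0.0000, hold=0.0000 ⇒ V=0.0000 continue  boundary S*=59.1375
step 2: (k=2,j=0): S=51.1892, (K−S)⁺=29.1608, hold=28.1913 ⇒ V=29.1608 exercise | (k=2,j=1): S=68.3200, (K−S)⁺=12.0300, hold=13.2846 ⇒ V=13.2846 continue | (k=2,j=2): S=91.1837, (K−S)⁺=0.0000, hold=2.8637 ⇒ V=2.8637 continue  boundary S*=51.1892
step 1: (k=1,j=0): S=59.1375, (K−S)⁺=21.2125, hold=20.8703 ⇒ V=21.2125 exercise | (k=1,j=1): S=78.9283, (K−S)⁺=1.4217, hold=7.9135 ⇒ V=7.9135 continue  boundary S*=59.1375
step 0: (k=0,j=0): S=68.3200, (K−S)⁺=12.0300, hold=14.3066 ⇒ V=14.3066 continue  boundary S*=-

price = 14.3066
boundary = - 59.1375 51.1892 59.1375
tree:
14.3066
21.2125 7.9135
29.1608 13.2846 2.8637
36.0408 21.2125 5.8695 0.0000
41.9961 29.1608 12.0300 0.0000 0.0000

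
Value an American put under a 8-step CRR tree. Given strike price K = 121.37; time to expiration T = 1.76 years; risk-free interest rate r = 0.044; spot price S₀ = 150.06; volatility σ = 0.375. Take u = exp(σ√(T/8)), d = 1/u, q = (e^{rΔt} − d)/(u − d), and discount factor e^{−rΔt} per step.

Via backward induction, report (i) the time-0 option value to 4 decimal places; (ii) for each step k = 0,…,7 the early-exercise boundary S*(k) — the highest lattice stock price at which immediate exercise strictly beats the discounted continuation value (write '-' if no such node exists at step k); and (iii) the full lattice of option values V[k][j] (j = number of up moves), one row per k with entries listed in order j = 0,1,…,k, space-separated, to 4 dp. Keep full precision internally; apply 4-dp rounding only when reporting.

price = 12.1339
boundary = - - - - 74.2526 62.2764 74.2526 88.5319
tree:
12.1339
17.8259 6.3011
25.4867 10.0057 2.4727
35.3003 15.5221 4.3175 0.5530
47.1174 23.3942 7.4300 1.0814 0.0000
59.0936 33.9935 12.5487 2.1146 0.0000 0.0000
69.1382 47.1174 20.6658 4.1351 0.0000 0.0000 0.0000
77.5627 59.0936 32.8381 8.0862 0.0000 0.0000 0.0000 0.0000
84.6284 69.1382 47.1174 15.8127 0.0000 0.0000 0.0000 0.0000 0.0000

params: Δt=0.22000 u=1.19231 d=0.83871 q=0.48365 e^(-rΔt)=0.99037
t_8 payoffs: 84.6284 69.1382 47.1174 15.8127 0.0000 0.0000 0.0000 0.0000 0.0000
t_7: node(7,0) S=43.8073 payoff=77.5627 vs cont=76.3935 → 77.5627 [stop]  node(7,1) S=62.2764 payoff=59.0936 vs cont=57.9244 → 59.0936 [stop]  node(7,2) S=88.5319 payoff=32.8381 vs cont=31.6689 → 32.8381 [stop]  node(7,3) S=125.8568 payoff=0.0000 vs cont=8.0862 → 8.0862 [wait]  node(7,4) S=178.9177 payoff=0.0000 vs cont=0.0000 → 0.0000 [wait]  node(7,5) S=254.3489 payoff=0.0000 vs cont=0.0000 → 0.0000 [wait]  node(7,6) S=361.5818 payoff=0.0000 vs cont=0.0000 → 0.0000 [wait]  node(7,7) S=514.0237 payoff=0.0000 vs cont=0.0000 → 0.0000 [wait]  ⇒ S*(7)=88.5319
t_6: node(6,0) S=52.2318 payoff=69.1382 vs cont=67.9690 → 69.1382 [stop]  node(6,1) S=74.2526 payoff=47.1174 vs cont=45.9482 → 47.1174 [stop]  node(6,2) S=105.5573 payoff=15.8127 vs cont=20.6658 → 20.6658 [wait]  node(6,3) S=150.0600 payoff=0.0000 vs cont=4.1351 → 4.1351 [wait]  node(6,4) S=213.3249 payoff=0.0000 vs cont=0.0000 → 0.0000 [wait]  node(6,5) S=303.2621 payoff=0.0000 vs cont=0.0000 → 0.0000 [wait]  node(6,6) S=431.1167 payoff=0.0000 vs cont=0.0000 → 0.0000 [wait]  ⇒ S*(6)=74.2526
t_5: node(5,0) S=62.2764 payoff=59.0936 vs cont=57.9244 → 59.0936 [stop]  node(5,1) S=88.5319 payoff=32.8381 vs cont=33.9935 → 33.9935 [wait]  node(5,2) S=125.8568 payoff=0.0000 vs cont=12.5487 → 12.5487 [wait]  node(5,3) S=178.9177 payoff=0.0000 vs cont=2.1146 → 2.1146 [wait]  node(5,4) S=254.3489 payoff=0.0000 vs cont=0.0000 → 0.0000 [wait]  node(5,5) S=361.5818 payoff=0.0000 vs cont=0.0000 → 0.0000 [wait]  ⇒ S*(5)=62.2764
t_4: node(4,0) S=74.2526 payoff=47.1174 vs cont=46.5016 → 47.1174 [stop]  node(4,1) S=105.5573 payoff=15.8127 vs cont=23.3942 → 23.3942 [wait]  node(4,2) S=150.0600 payoff=0.0000 vs cont=7.4300 → 7.4300 [wait]  node(4,3) S=213.3249 payoff=0.0000 vs cont=1.0814 → 1.0814 [wait]  node(4,4) S=303.2621 payoff=0.0000 vs cont=0.0000 → 0.0000 [wait]  ⇒ S*(4)=74.2526
t_3: node(3,0) S=88.5319 payoff=32.8381 vs cont=35.3003 → 35.3003 [wait]  node(3,1) S=125.8568 payoff=0.0000 vs cont=15.5221 → 15.5221 [wait]  node(3,2) S=178.9177 payoff=0.0000 vs cont=4.3175 → 4.3175 [wait]  node(3,3) S=254.3489 payoff=0.0000 vs cont=0.5530 → 0.5530 [wait]  ⇒ S*(3)=-
t_2: node(2,0) S=105.5573 payoff=15.8127 vs cont=25.4867 → 25.4867 [wait]  node(2,1) S=150.0600 payoff=0.0000 vs cont=10.0057 → 10.0057 [wait]  node(2,2) S=213.3249 payoff=0.0000 vs cont=2.4727 → 2.4727 [wait]  ⇒ S*(2)=-
t_1: node(1,0) S=125.8568 payoff=0.0000 vs cont=17.8259 → 17.8259 [wait]  node(1,1) S=178.9177 payoff=0.0000 vs cont=6.3011 → 6.3011 [wait]  ⇒ S*(1)=-
t_0: node(0,0) S=150.0600 payoff=0.0000 vs cont=12.1339 → 12.1339 [wait]  ⇒ S*(0)=-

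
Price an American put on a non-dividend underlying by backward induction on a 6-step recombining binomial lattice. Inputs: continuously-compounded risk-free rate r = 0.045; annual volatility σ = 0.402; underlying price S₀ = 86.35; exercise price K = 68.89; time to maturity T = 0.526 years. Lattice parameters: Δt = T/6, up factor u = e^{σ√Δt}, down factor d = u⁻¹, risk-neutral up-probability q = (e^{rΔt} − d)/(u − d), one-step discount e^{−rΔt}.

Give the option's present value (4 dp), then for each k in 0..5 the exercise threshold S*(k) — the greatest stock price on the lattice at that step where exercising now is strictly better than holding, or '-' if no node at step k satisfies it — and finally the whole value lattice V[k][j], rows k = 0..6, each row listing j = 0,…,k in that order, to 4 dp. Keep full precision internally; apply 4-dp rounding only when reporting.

Δt=0.08767, u=1.12640, d=0.88778, q=0.48684, disc=e^(-rΔt)=0.99606
k=6 terminal: V=max(K-S,0) → 26.6127 15.2496 0.8323 0.0000 0.0000 0.0000 0.0000
k=5: j=0 S=47.6211 intr=21.2689 cont=20.9976 V=21.2689[EX]; j=1 S=60.4206 intr=8.4694 cont=8.1982 V=8.4694[EX]; j=2 S=76.6602 intr=0.0000 cont=0.4254 V=0.4254[hold]; j=3 S=97.2646 intr=0.0000 cont=0.0000 V=0.0000[hold]; j=4 S=123.4070 intr=0.0000 cont=0.0000 V=0.0000[hold]; j=5 S=156.5759 intr=0.0000 cont=0.0000 V=0.0000[hold]  S*(5)=60.4206
k=4: j=0 S=53.6404 intr=15.2496 cont=14.9783 V=15.2496[EX]; j=1 S=68.0577 intr=0.8323 cont=4.5353 V=4.5353[hold]; j=2 S=86.3500 intr=0.0000 cont=0.2174 V=0.2174[hold]; j=3 S=109.5588 intr=0.0000 cont=0.0000 V=0.0000[hold]; j=4 S=139.0056 intr=0.0000 cont=0.0000 V=0.0000[hold]  S*(4)=53.6404
k=3: j=0 S=60.4206 intr=8.4694 cont=9.9939 V=9.9939[hold]; j=1 S=76.6602 intr=0.0000 cont=2.4236 V=2.4236[hold]; j=2 S=97.2646 intr=0.0000 cont=0.1111 V=0.1111[hold]; j=3 S=123.4070 intr=0.0000 cont=0.0000 V=0.0000[hold]  S*(3)=-
k=2: j=0 S=68.0577 intr=0.8323 cont=6.2835 V=6.2835[hold]; j=1 S=86.3500 intr=0.0000 cont=1.2927 V=1.2927[hold]; j=2 S=109.5588 intr=0.0000 cont=0.0568 V=0.0568[hold]  S*(2)=-
k=1: j=0 S=76.6602 intr=0.0000 cont=3.8386 V=3.8386[hold]; j=1 S=97.2646 intr=0.0000 cont=0.6883 V=0.6883[hold]  S*(1)=-
k=0: j=0 S=86.3500 intr=0.0000 cont=2.2958 V=2.2958[hold]  S*(0)=-

price = 2.2958
boundary = - - - - 53.6404 60.4206
tree:
2.2958
3.8386 0.6883
6.2835 1.2927 0.0568
9.9939 2.4236 0.1111 0.0000
15.2496 4.5353 0.2174 0.0000 0.0000
21.2689 8.4694 0.4254 0.0000 0.0000 0.0000
26.6127 15.2496 0.8323 0.0000 0.0000 0.0000 0.0000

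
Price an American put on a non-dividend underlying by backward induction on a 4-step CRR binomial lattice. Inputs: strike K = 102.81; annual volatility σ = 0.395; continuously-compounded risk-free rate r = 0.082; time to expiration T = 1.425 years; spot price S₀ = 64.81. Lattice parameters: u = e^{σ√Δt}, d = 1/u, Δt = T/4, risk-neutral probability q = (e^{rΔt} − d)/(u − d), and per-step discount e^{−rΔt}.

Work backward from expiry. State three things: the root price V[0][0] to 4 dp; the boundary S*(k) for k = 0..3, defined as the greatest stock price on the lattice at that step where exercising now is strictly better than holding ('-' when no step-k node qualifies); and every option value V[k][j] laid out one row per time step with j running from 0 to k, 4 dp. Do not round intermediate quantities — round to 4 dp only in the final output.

price = 38.0000
boundary = 64.8100 51.1978 64.8100 82.0413
tree:
38.0000
51.6122 23.2167
62.3653 38.0000 10.0124
70.8600 51.6122 20.7687 0.0000
77.5705 62.3653 38.0000 0.0000 0.0000

Δt=0.35625  u=1.26587  d=0.78997  q=0.50362  discount=0.97121
step 4 (expiry): payoffs max(K−S,0) = 77.5705 62.3653 38.0000 0.0000 0.0000
step 3: (k=3,j=0): S=31.9500, (K−S)⁺=70.8600, hold=67.9001 ⇒ V=70.8600 exercise | (k=3,j=1): S=51.1978, (K−S)⁺=51.6122, hold=48.6523 ⇒ V=51.6122 exercise | (k=3,j=2): S=82.0413, (K−S)⁺=20.7687, hold=18.3194 ⇒ V=20.7687 exercise | (k=3,j=3): S=131.4658, (K−S)⁺=0.0000, hold=0.0000 ⇒ V=0.0000 continue  boundary S*=82.0413
step 2: (k=2,j=0): S=40.4447, (K−S)⁺=62.3653, hold=59.4054 ⇒ V=62.3653 exercise | (k=2,j=1): S=64.8100, (K−S)⁺=38.0000, hold=35.0401 ⇒ V=38.0000 exercise | (k=2,j=2): S=103.8539, (K−S)⁺=0.0000, hold=10.0124 ⇒ V=10.0124 continue  boundary S*=64.8100
step 1: (k=1,j=0): S=51.1978, (K−S)⁺=51.6122, hold=48.6523 ⇒ V=51.6122 exercise | (k=1,j=1): S=82.0413, (K−S)⁺=20.7687, hold=23.2167 ⇒ V=23.2167 continue  boundary S*=51.1978
step 0: (k=0,j=0): S=64.8100, (K−S)⁺=38.0000, hold=36.2374 ⇒ V=38.0000 exercise  boundary S*=64.8100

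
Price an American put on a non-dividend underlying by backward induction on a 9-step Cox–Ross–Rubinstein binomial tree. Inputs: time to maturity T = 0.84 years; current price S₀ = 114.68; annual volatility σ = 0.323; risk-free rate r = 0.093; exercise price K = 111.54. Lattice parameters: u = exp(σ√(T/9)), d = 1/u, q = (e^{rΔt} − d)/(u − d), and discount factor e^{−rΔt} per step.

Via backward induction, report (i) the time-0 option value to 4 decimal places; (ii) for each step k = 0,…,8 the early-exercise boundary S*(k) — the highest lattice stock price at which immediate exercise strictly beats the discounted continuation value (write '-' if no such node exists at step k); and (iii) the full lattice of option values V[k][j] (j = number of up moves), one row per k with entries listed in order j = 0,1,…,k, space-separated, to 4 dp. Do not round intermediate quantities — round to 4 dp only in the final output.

Δt=0.09333, u=1.10371, d=0.90603, q=0.51945, disc=e^(-rΔt)=0.99136
k=9 terminal: V=max(K-S,0) → 64.3566 54.0622 41.5218 26.2454 7.6360 0.0000 0.0000 0.0000 0.0000 0.0000
k=8: j=0 S=52.0769 intr=59.4631 cont=58.4992 V=59.4631[EX]; j=1 S=63.4389 intr=48.1011 cont=47.1371 V=48.1011[EX]; j=2 S=77.2798 intr=34.2602 cont=33.2962 V=34.2602[EX]; j=3 S=94.1406 intr=17.3994 cont=16.4354 V=17.3994[EX]; j=4 S=114.6800 intr=0.0000 cont=3.6377 V=3.6377[hold]; j=5 S=139.7006 intr=0.0000 cont=0.0000 V=0.0000[hold]; j=6 S=170.1802 intr=0.0000 cont=0.0000 V=0.0000[hold]; j=7 S=207.3098 intr=0.0000 cont=0.0000 V=0.0000[hold]; j=8 S=252.5403 intr=0.0000 cont=0.0000 V=0.0000[hold]  S*(8)=94.1406
k=7: j=0 S=57.4778 intr=54.0622 cont=53.0982 V=54.0622[EX]; j=1 S=70.0182 intr=41.5218 cont=40.5578 V=41.5218[EX]; j=2 S=85.2946 intr=26.2454 cont=25.2814 V=26.2454[EX]; j=3 S=103.9040 intr=7.6360 cont=10.1623 V=10.1623[hold]; j=4 S=126.5736 intr=0.0000 cont=1.7330 V=1.7330[hold]; j=5 S=154.1891 intr=0.0000 cont=0.0000 V=0.0000[hold]; j=6 S=187.8298 intr=0.0000 cont=0.0000 V=0.0000[hold]; j=7 S=228.8101 intr=0.0000 cont=0.0000 V=0.0000[hold]  S*(7)=85.2946
k=6: j=0 S=63.4389 intr=48.1011 cont=47.1371 V=48.1011[EX]; j=1 S=77.2798 intr=34.2602 cont=33.2962 V=34.2602[EX]; j=2 S=94.1406 intr=17.3994 cont=17.7364 V=17.7364[hold]; j=3 S=114.6800 intr=0.0000 cont=5.7337 V=5.7337[hold]; j=4 S=139.7006 intr=0.0000 cont=0.8256 V=0.8256[hold]; j=5 S=170.1802 intr=0.0000 cont=0.0000 V=0.0000[hold]; j=6 S=207.3098 intr=0.0000 cont=0.0000 V=0.0000[hold]  S*(6)=77.2798
k=5: j=0 S=70.0182 intr=41.5218 cont=40.5578 V=41.5218[EX]; j=1 S=85.2946 intr=26.2454 cont=25.4549 V=26.2454[EX]; j=2 S=103.9040 intr=7.6360 cont=11.4022 V=11.4022[hold]; j=3 S=126.5736 intr=0.0000 cont=3.1567 V=3.1567[hold]; j=4 S=154.1891 intr=0.0000 cont=0.3933 V=0.3933[hold]; j=5 S=187.8298 intr=0.0000 cont=0.0000 V=0.0000[hold]  S*(5)=85.2946
k=4: j=0 S=77.2798 intr=34.2602 cont=33.2962 V=34.2602[EX]; j=1 S=94.1406 intr=17.3994 cont=18.3749 V=18.3749[hold]; j=2 S=114.6800 intr=0.0000 cont=7.0575 V=7.0575[hold]; j=3 S=139.7006 intr=0.0000 cont=1.7064 V=1.7064[hold]; j=4 S=170.1802 intr=0.0000 cont=0.1874 V=0.1874[hold]  S*(4)=77.2798
k=3: j=0 S=85.2946 intr=26.2454 cont=25.7837 V=26.2454[EX]; j=1 S=103.9040 intr=7.6360 cont=12.3880 V=12.3880[hold]; j=2 S=126.5736 intr=0.0000 cont=4.2409 V=4.2409[hold]; j=3 S=154.1891 intr=0.0000 cont=0.9094 V=0.9094[hold]  S*(3)=85.2946
k=2: j=0 S=94.1406 intr=17.3994 cont=18.8826 V=18.8826[hold]; j=1 S=114.6800 intr=0.0000 cont=8.0855 V=8.0855[hold]; j=2 S=139.7006 intr=0.0000 cont=2.4886 V=2.4886[hold]  S*(2)=-
k=1: j=0 S=103.9040 intr=7.6360 cont=13.1593 V=13.1593[hold]; j=1 S=126.5736 intr=0.0000 cont=5.1334 V=5.1334[hold]  S*(1)=-
k=0: j=0 S=114.6800 intr=0.0000 cont=8.9125 V=8.9125[hold]  S*(0)=-

price = 8.9125
boundary = - - - 85.2946 77.2798 85.2946 77.2798 85.2946 94.1406
tree:
8.9125
13.1593 5.1334
18.8826 8.0855 2.4886
26.2454 12.3880 4.2409 0.9094
34.2602 18.3749 7.0575 1.7064 0.1874
41.5218 26.2454 11.4022 3.1567 0.3933 0.0000
48.1011 34.2602 17.7364 5.7337 0.8256 0.0000 0.0000
54.0622 41.5218 26.2454 10.1623 1.7330 0.0000 0.0000 0.0000
59.4631 48.1011 34.2602 17.3994 3.6377 0.0000 0.0000 0.0000 0.0000
64.3566 54.0622 41.5218 26.2454 7.6360 0.0000 0.0000 0.0000 0.0000 0.0000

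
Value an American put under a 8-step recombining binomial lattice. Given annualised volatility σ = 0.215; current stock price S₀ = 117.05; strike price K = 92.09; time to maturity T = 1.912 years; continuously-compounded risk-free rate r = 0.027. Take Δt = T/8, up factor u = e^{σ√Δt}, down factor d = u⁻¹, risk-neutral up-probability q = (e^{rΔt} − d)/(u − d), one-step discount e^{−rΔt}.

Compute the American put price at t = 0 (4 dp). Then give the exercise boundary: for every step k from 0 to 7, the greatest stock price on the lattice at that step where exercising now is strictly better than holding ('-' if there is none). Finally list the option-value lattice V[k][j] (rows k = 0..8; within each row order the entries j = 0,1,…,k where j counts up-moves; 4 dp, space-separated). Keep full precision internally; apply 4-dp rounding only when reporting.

params: Δt=0.23900 u=1.11083 d=0.90023 q=0.50449 e^(-rΔt)=0.99357
t_8 payoffs: 41.6021 29.7907 15.2160 0.0000 0.0000 0.0000 0.0000 0.0000 0.0000
t_7: node(7,0) S=56.0835 payoff=36.0065 vs cont=35.4141 → 36.0065 [stop]  node(7,1) S=69.2040 payoff=22.8860 vs cont=22.2936 → 22.8860 [stop]  node(7,2) S=85.3940 payoff=6.6960 vs cont=7.4912 → 7.4912 [wait]  node(7,3) S=105.3716 payoff=0.0000 vs cont=0.0000 → 0.0000 [wait]  node(7,4) S=130.0228 payoff=0.0000 vs cont=0.0000 → 0.0000 [wait]  node(7,5) S=160.4410 payoff=0.0000 vs cont=0.0000 → 0.0000 [wait]  node(7,6) S=197.9755 payoff=0.0000 vs cont=0.0000 → 0.0000 [wait]  node(7,7) S=244.2910 payoff=0.0000 vs cont=0.0000 → 0.0000 [wait]  ⇒ S*(7)=69.2040
t_6: node(6,0) S=62.2993 payoff=29.7907 vs cont=29.1983 → 29.7907 [stop]  node(6,1) S=76.8740 payoff=15.2160 vs cont=15.0223 → 15.2160 [stop]  node(6,2) S=94.8583 payoff=0.0000 vs cont=3.6881 → 3.6881 [wait]  node(6,3) S=117.0500 payoff=0.0000 vs cont=0.0000 → 0.0000 [wait]  node(6,4) S=144.4333 payoff=0.0000 vs cont=0.0000 → 0.0000 [wait]  node(6,5) S=178.2229 payoff=0.0000 vs cont=0.0000 → 0.0000 [wait]  node(6,6) S=219.9173 payoff=0.0000 vs cont=0.0000 → 0.0000 [wait]  ⇒ S*(6)=76.8740
t_5: node(5,0) S=69.2040 payoff=22.8860 vs cont=22.2936 → 22.8860 [stop]  node(5,1) S=85.3940 payoff=6.6960 vs cont=9.3399 → 9.3399 [wait]  node(5,2) S=105.3716 payoff=0.0000 vs cont=1.8158 → 1.8158 [wait]  node(5,3) S=130.0228 payoff=0.0000 vs cont=0.0000 → 0.0000 [wait]  node(5,4) S=160.4410 payoff=0.0000 vs cont=0.0000 → 0.0000 [wait]  node(5,5) S=197.9755 payoff=0.0000 vs cont=0.0000 → 0.0000 [wait]  ⇒ S*(5)=69.2040
t_4: node(4,0) S=76.8740 payoff=15.2160 vs cont=15.9489 → 15.9489 [wait]  node(4,1) S=94.8583 payoff=0.0000 vs cont=5.5084 → 5.5084 [wait]  node(4,2) S=117.0500 payoff=0.0000 vs cont=0.8939 → 0.8939 [wait]  node(4,3) S=144.4333 payoff=0.0000 vs cont=0.0000 → 0.0000 [wait]  node(4,4) S=178.2229 payoff=0.0000 vs cont=0.0000 → 0.0000 [wait]  ⇒ S*(4)=-
t_3: node(3,0) S=85.3940 payoff=6.6960 vs cont=10.6131 → 10.6131 [wait]  node(3,1) S=105.3716 payoff=0.0000 vs cont=3.1600 → 3.1600 [wait]  node(3,2) S=130.0228 payoff=0.0000 vs cont=0.4401 → 0.4401 [wait]  node(3,3) S=160.4410 payoff=0.0000 vs cont=0.0000 → 0.0000 [wait]  ⇒ S*(3)=-
t_2: node(2,0) S=94.8583 payoff=0.0000 vs cont=6.8090 → 6.8090 [wait]  node(2,1) S=117.0500 payoff=0.0000 vs cont=1.7764 → 1.7764 [wait]  node(2,2) S=144.4333 payoff=0.0000 vs cont=0.2167 → 0.2167 [wait]  ⇒ S*(2)=-
t_1: node(1,0) S=105.3716 payoff=0.0000 vs cont=4.2427 → 4.2427 [wait]  node(1,1) S=130.0228 payoff=0.0000 vs cont=0.9832 → 0.9832 [wait]  ⇒ S*(1)=-
t_0: node(0,0) S=117.0500 payoff=0.0000 vs cont=2.5816 → 2.5816 [wait]  ⇒ S*(0)=-

price = 2.5816
boundary = - - - - - 69.2040 76.8740 69.2040
tree:
2.5816
4.2427 0.9832
6.8090 1.7764 0.2167
10.6131 3.1600 0.4401 0.0000
15.9489 5.5084 0.8939 0.0000 0.0000
22.8860 9.3399 1.8158 0.0000 0.0000 0.0000
29.7907 15.2160 3.6881 0.0000 0.0000 0.0000 0.0000
36.0065 22.8860 7.4912 0.0000 0.0000 0.0000 0.0000 0.0000
41.6021 29.7907 15.2160 0.0000 0.0000 0.0000 0.0000 0.0000 0.0000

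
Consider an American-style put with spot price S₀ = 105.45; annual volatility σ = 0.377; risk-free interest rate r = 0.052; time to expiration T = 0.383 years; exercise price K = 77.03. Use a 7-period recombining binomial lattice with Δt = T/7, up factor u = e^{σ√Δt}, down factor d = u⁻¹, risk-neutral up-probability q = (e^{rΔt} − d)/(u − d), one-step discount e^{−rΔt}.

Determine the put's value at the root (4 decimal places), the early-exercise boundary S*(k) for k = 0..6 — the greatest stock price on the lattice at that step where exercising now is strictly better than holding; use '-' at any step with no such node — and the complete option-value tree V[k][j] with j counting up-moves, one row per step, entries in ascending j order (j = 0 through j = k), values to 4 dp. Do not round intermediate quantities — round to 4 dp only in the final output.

Δt=0.05471, u=1.09219, d=0.91559, q=0.49410, disc=e^(-rΔt)=0.99716
k=7 terminal: V=max(K-S,0) → 20.1499 9.1789 0.0000 0.0000 0.0000 0.0000 0.0000 0.0000
k=6: j=0 S=62.1239 intr=14.9061 cont=14.6873 V=14.9061[EX]; j=1 S=74.1062 intr=2.9238 cont=4.6304 V=4.6304[hold]; j=2 S=88.3997 intr=0.0000 cont=0.0000 V=0.0000[hold]; j=3 S=105.4500 intr=0.0000 cont=0.0000 V=0.0000[hold]; j=4 S=125.7890 intr=0.0000 cont=0.0000 V=0.0000[hold]; j=5 S=150.0509 intr=0.0000 cont=0.0000 V=0.0000[hold]; j=6 S=178.9924 intr=0.0000 cont=0.0000 V=0.0000[hold]  S*(6)=62.1239
k=5: j=0 S=67.8511 intr=9.1789 cont=9.8009 V=9.8009[hold]; j=1 S=80.9380 intr=0.0000 cont=2.3359 V=2.3359[hold]; j=2 S=96.5492 intr=0.0000 cont=0.0000 V=0.0000[hold]; j=3 S=115.1714 intr=0.0000 cont=0.0000 V=0.0000[hold]; j=4 S=137.3854 intr=0.0000 cont=0.0000 V=0.0000[hold]; j=5 S=163.8840 intr=0.0000 cont=0.0000 V=0.0000[hold]  S*(5)=-
k=4: j=0 S=74.1062 intr=2.9238 cont=6.0951 V=6.0951[hold]; j=1 S=88.3997 intr=0.0000 cont=1.1784 V=1.1784[hold]; j=2 S=105.4500 intr=0.0000 cont=0.0000 V=0.0000[hold]; j=3 S=125.7890 intr=0.0000 cont=0.0000 V=0.0000[hold]; j=4 S=150.0509 intr=0.0000 cont=0.0000 V=0.0000[hold]  S*(4)=-
k=3: j=0 S=80.9380 intr=0.0000 cont=3.6553 V=3.6553[hold]; j=1 S=96.5492 intr=0.0000 cont=0.5944 V=0.5944[hold]; j=2 S=115.1714 intr=0.0000 cont=0.0000 V=0.0000[hold]; j=3 S=137.3854 intr=0.0000 cont=0.0000 V=0.0000[hold]  S*(3)=-
k=2: j=0 S=88.3997 intr=0.0000 cont=2.1368 V=2.1368[hold]; j=1 S=105.4500 intr=0.0000 cont=0.2999 V=0.2999[hold]; j=2 S=125.7890 intr=0.0000 cont=0.0000 V=0.0000[hold]  S*(2)=-
k=1: j=0 S=96.5492 intr=0.0000 cont=1.2257 V=1.2257[hold]; j=1 S=115.1714 intr=0.0000 cont=0.1513 V=0.1513[hold]  S*(1)=-
k=0: j=0 S=105.4500 intr=0.0000 cont=0.6928 V=0.6928[hold]  S*(0)=-

price = 0.6928
boundary = - - - - - - 62.1239
tree:
0.6928
1.2257 0.1513
2.1368 0.2999 0.0000
3.6553 0.5944 0.0000 0.0000
6.0951 1.1784 0.0000 0.0000 0.0000
9.8009 2.3359 0.0000 0.0000 0.0000 0.0000
14.9061 4.6304 0.0000 0.0000 0.0000 0.0000 0.0000
20.1499 9.1789 0.0000 0.0000 0.0000 0.0000 0.0000 0.0000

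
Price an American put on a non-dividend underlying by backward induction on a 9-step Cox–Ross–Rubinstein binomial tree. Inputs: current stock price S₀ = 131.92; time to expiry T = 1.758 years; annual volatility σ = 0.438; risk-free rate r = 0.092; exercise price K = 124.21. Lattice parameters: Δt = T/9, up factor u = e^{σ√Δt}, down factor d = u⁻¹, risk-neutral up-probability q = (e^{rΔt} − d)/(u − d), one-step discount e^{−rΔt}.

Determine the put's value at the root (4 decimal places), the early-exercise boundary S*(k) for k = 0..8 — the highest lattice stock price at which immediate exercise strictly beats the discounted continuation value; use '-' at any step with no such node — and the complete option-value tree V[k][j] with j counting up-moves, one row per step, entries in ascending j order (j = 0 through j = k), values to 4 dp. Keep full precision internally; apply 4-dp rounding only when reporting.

params: Δt=0.19533 u=1.21359 d=0.82400 q=0.49830 e^(-rΔt)=0.98219
t_9 payoffs: 101.1069 90.1838 74.0964 50.4030 15.5075 0.0000 0.0000 0.0000 0.0000 0.0000
t_8: node(8,0) S=28.0377 payoff=96.1723 vs cont=93.9601 → 96.1723 [stop]  node(8,1) S=41.2937 payoff=82.9163 vs cont=80.7041 → 82.9163 [stop]  node(8,2) S=60.8172 payoff=63.3928 vs cont=61.1806 → 63.3928 [stop]  node(8,3) S=89.5712 payoff=34.6388 vs cont=32.4266 → 34.6388 [stop]  node(8,4) S=131.9200 payoff=0.0000 vs cont=7.6415 → 7.6415 [wait]  node(8,5) S=194.2910 payoff=0.0000 vs cont=0.0000 → 0.0000 [wait]  node(8,6) S=286.1508 payoff=0.0000 vs cont=0.0000 → 0.0000 [wait]  node(8,7) S=421.4413 payoff=0.0000 vs cont=0.0000 → 0.0000 [wait]  node(8,8) S=620.6964 payoff=0.0000 vs cont=0.0000 → 0.0000 [wait]  ⇒ S*(8)=89.5712
t_7: node(7,0) S=34.0262 payoff=90.1838 vs cont=87.9716 → 90.1838 [stop]  node(7,1) S=50.1136 payoff=74.0964 vs cont=71.8842 → 74.0964 [stop]  node(7,2) S=73.8070 payoff=50.4030 vs cont=48.1908 → 50.4030 [stop]  node(7,3) S=108.7025 payoff=15.5075 vs cont=20.8087 → 20.8087 [wait]  node(7,4) S=160.0965 payoff=0.0000 vs cont=3.7655 → 3.7655 [wait]  node(7,5) S=235.7892 payoff=0.0000 vs cont=0.0000 → 0.0000 [wait]  node(7,6) S=347.2690 payoff=0.0000 vs cont=0.0000 → 0.0000 [wait]  node(7,7) S=511.4559 payoff=0.0000 vs cont=0.0000 → 0.0000 [wait]  ⇒ S*(7)=73.8070
t_6: node(6,0) S=41.2937 payoff=82.9163 vs cont=80.7041 → 82.9163 [stop]  node(6,1) S=60.8172 payoff=63.3928 vs cont=61.1806 → 63.3928 [stop]  node(6,2) S=89.5712 payoff=34.6388 vs cont=35.0211 → 35.0211 [wait]  node(6,3) S=131.9200 payoff=0.0000 vs cont=12.0967 → 12.0967 [wait]  node(6,4) S=194.2910 payoff=0.0000 vs cont=1.8555 → 1.8555 [wait]  node(6,5) S=286.1508 payoff=0.0000 vs cont=0.0000 → 0.0000 [wait]  node(6,6) S=421.4413 payoff=0.0000 vs cont=0.0000 → 0.0000 [wait]  ⇒ S*(6)=60.8172
t_5: node(5,0) S=50.1136 payoff=74.0964 vs cont=71.8842 → 74.0964 [stop]  node(5,1) S=73.8070 payoff=50.4030 vs cont=48.3780 → 50.4030 [stop]  node(5,2) S=108.7025 payoff=15.5075 vs cont=23.1776 → 23.1776 [wait]  node(5,3) S=160.0965 payoff=0.0000 vs cont=6.8690 → 6.8690 [wait]  node(5,4) S=235.7892 payoff=0.0000 vs cont=0.9143 → 0.9143 [wait]  node(5,5) S=347.2690 payoff=0.0000 vs cont=0.0000 → 0.0000 [wait]  ⇒ S*(5)=73.8070
t_4: node(4,0) S=60.8172 payoff=63.3928 vs cont=61.1806 → 63.3928 [stop]  node(4,1) S=89.5712 payoff=34.6388 vs cont=36.1805 → 36.1805 [wait]  node(4,2) S=131.9200 payoff=0.0000 vs cont=14.7830 → 14.7830 [wait]  node(4,3) S=194.2910 payoff=0.0000 vs cont=3.8323 → 3.8323 [wait]  node(4,4) S=286.1508 payoff=0.0000 vs cont=0.4505 → 0.4505 [wait]  ⇒ S*(4)=60.8172
t_3: node(3,0) S=73.8070 payoff=50.4030 vs cont=48.9454 → 50.4030 [stop]  node(3,1) S=108.7025 payoff=15.5075 vs cont=25.0636 → 25.0636 [wait]  node(3,2) S=160.0965 payoff=0.0000 vs cont=9.1601 → 9.1601 [wait]  node(3,3) S=235.7892 payoff=0.0000 vs cont=2.1089 → 2.1089 [wait]  ⇒ S*(3)=73.8070
t_2: node(2,0) S=89.5712 payoff=34.6388 vs cont=37.1036 → 37.1036 [wait]  node(2,1) S=131.9200 payoff=0.0000 vs cont=16.8337 → 16.8337 [wait]  node(2,2) S=194.2910 payoff=0.0000 vs cont=5.5459 → 5.5459 [wait]  ⇒ S*(2)=-
t_1: node(1,0) S=108.7025 payoff=15.5075 vs cont=26.5222 → 26.5222 [wait]  node(1,1) S=160.0965 payoff=0.0000 vs cont=11.0094 → 11.0094 [wait]  ⇒ S*(1)=-
t_0: node(0,0) S=131.9200 payoff=0.0000 vs cont=18.4574 → 18.4574 [wait]  ⇒ S*(0)=-

price = 18.4574
boundary = - - - 73.8070 60.8172 73.8070 60.8172 73.8070 89.5712
tree:
18.4574
26.5222 11.0094
37.1036 16.8337 5.5459
50.4030 25.0636 9.1601 2.1089
63.3928 36.1805 14.7830 3.8323 0.4505
74.0964 50.4030 23.1776 6.8690 0.9143 0.0000
82.9163 63.3928 35.0211 12.0967 1.8555 0.0000 0.0000
90.1838 74.0964 50.4030 20.8087 3.7655 0.0000 0.0000 0.0000
96.1723 82.9163 63.3928 34.6388 7.6415 0.0000 0.0000 0.0000 0.0000
101.1069 90.1838 74.0964 50.4030 15.5075 0.0000 0.0000 0.0000 0.0000 0.0000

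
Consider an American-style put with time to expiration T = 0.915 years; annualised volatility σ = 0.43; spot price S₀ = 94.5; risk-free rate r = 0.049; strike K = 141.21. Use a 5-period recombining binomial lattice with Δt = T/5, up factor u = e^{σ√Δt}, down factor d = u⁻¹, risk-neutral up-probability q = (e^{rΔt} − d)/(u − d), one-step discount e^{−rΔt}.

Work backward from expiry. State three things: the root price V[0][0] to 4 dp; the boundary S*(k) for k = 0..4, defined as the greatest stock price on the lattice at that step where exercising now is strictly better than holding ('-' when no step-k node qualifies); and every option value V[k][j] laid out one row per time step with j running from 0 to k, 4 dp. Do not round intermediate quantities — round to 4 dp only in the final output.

Δt=0.18300  u=1.20195  d=0.83198  q=0.47849  discount=0.99107
step 5 (expiry): payoffs max(K−S,0) = 103.5401 86.7886 62.5879 27.6255 0.0000 0.0000
step 4: (k=4,j=0): S=45.2775, (K−S)⁺=95.9325, hold=94.6720 ⇒ V=95.9325 exercise | (k=4,j=1): S=65.4119, (K−S)⁺=75.7981, hold=74.5375 ⇒ V=75.7981 exercise | (k=4,j=2): S=94.5000, (K−S)⁺=46.7100, hold=45.4494 ⇒ V=46.7100 exercise | (k=4,j=3): S=136.5232, (K−S)⁺=4.6868, hold=14.2784 ⇒ V=14.2784 continue | (k=4,j=4): S=197.2338, (K−S)⁺=0.0000, hold=0.0000 ⇒ V=0.0000 continue  boundary S*=94.5000
step 3: (k=3,j=0): S=54.4214, (K−S)⁺=86.7886, hold=85.5280 ⇒ V=86.7886 exercise | (k=3,j=1): S=78.6221, (K−S)⁺=62.5879, hold=61.3274 ⇒ V=62.5879 exercise | (k=3,j=2): S=113.5845, (K−S)⁺=27.6255, hold=30.9134 ⇒ V=30.9134 continue | (k=3,j=3): S=164.0945, (K−S)⁺=0.0000, hold=7.3799 ⇒ V=7.3799 continue  boundary S*=78.6221
step 2: (k=2,j=0): S=65.4119, (K−S)⁺=75.7981, hold=74.5375 ⇒ V=75.7981 exercise | (k=2,j=1): S=94.5000, (K−S)⁺=46.7100, hold=47.0086 ⇒ V=47.0086 continue | (k=2,j=2): S=136.5232, (K−S)⁺=4.6868, hold=19.4775 ⇒ V=19.4775 continue  boundary S*=65.4119
step 1: (k=1,j=0): S=78.6221, (K−S)⁺=62.5879, hold=61.4690 ⇒ V=62.5879 exercise | (k=1,j=1): S=113.5845, (K−S)⁺=27.6255, hold=33.5332 ⇒ V=33.5332 continue  boundary S*=78.6221
step 0: (k=0,j=0): S=94.5000, (K−S)⁺=46.7100, hold=48.2510 ⇒ V=48.2510 continue  boundary S*=-

price = 48.2510
boundary = - 78.6221 65.4119 78.6221 94.5000
tree:
48.2510
62.5879 33.5332
75.7981 47.0086 19.4775
86.7886 62.5879 30.9134 7.3799
95.9325 75.7981 46.7100 14.2784 0.0000
103.5401 86.7886 62.5879 27.6255 0.0000 0.0000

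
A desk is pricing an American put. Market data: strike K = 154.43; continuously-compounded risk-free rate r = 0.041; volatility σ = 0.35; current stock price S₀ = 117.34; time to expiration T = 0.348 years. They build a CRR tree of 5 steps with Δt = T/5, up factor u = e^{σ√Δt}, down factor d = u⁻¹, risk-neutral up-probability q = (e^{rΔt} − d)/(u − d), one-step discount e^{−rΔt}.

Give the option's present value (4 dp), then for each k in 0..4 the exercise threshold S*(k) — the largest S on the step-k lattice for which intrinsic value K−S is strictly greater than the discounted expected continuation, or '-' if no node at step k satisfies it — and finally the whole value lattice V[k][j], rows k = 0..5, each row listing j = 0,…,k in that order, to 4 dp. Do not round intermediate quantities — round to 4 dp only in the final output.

Δt=0.06960, u=1.09673, d=0.91180, q=0.49238, disc=e^(-rΔt)=0.99715
k=5 terminal: V=max(K-S,0) → 80.4796 65.4807 47.4396 25.7393 0.0000 0.0000
k=4: j=0 S=81.1038 intr=73.3262 cont=72.8861 V=73.3262[EX]; j=1 S=97.5537 intr=56.8763 cont=56.4362 V=56.8763[EX]; j=2 S=117.3400 intr=37.0900 cont=36.6499 V=37.0900[EX]; j=3 S=141.1394 intr=13.2906 cont=13.0284 V=13.2906[EX]; j=4 S=169.7660 intr=0.0000 cont=0.0000 V=0.0000[hold]  S*(4)=141.1394
k=3: j=0 S=88.9493 intr=65.4807 cont=65.0406 V=65.4807[EX]; j=1 S=106.9904 intr=47.4396 cont=46.9995 V=47.4396[EX]; j=2 S=128.6907 intr=25.7393 cont=25.2992 V=25.7393[EX]; j=3 S=154.7924 intr=0.0000 cont=6.7273 V=6.7273[hold]  S*(3)=128.6907
k=2: j=0 S=97.5537 intr=56.8763 cont=56.4362 V=56.8763[EX]; j=1 S=117.3400 intr=37.0900 cont=36.6499 V=37.0900[EX]; j=2 S=141.1394 intr=13.2906 cont=16.3314 V=16.3314[hold]  S*(2)=117.3400
k=1: j=0 S=106.9904 intr=47.4396 cont=46.9995 V=47.4396[EX]; j=1 S=128.6907 intr=25.7393 cont=26.7922 V=26.7922[hold]  S*(1)=106.9904
k=0: j=0 S=117.3400 intr=37.0900 cont=37.1669 V=37.1669[hold]  S*(0)=-

price = 37.1669
boundary = - 106.9904 117.3400 128.6907 141.1394
tree:
37.1669
47.4396 26.7922
56.8763 37.0900 16.3314
65.4807 47.4396 25.7393 6.7273
73.3262 56.8763 37.0900 13.2906 0.0000
80.4796 65.4807 47.4396 25.7393 0.0000 0.0000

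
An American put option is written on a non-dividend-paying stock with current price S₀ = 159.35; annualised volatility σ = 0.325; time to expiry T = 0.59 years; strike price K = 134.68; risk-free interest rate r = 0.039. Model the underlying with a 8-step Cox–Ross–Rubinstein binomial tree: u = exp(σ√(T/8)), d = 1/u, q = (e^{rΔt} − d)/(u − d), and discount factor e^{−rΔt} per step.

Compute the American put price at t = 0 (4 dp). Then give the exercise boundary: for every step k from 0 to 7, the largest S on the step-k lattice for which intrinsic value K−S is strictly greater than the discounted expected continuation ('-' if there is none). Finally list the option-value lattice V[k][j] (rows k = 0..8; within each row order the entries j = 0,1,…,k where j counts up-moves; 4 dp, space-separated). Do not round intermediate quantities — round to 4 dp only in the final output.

price = 4.5025
boundary = - - - - - 102.4938 111.9512 122.2811
tree:
4.5025
7.1002 1.8705
10.9265 3.2262 0.4941
16.3165 5.4747 0.9442 0.0364
23.4664 9.0952 1.8018 0.0722 0.0000
32.1862 14.6804 3.4330 0.1431 0.0000 0.0000
40.8446 22.7288 6.5301 0.2838 0.0000 0.0000 0.0000
48.7715 32.1862 12.3989 0.5627 0.0000 0.0000 0.0000 0.0000
56.0288 40.8446 22.7288 1.1157 0.0000 0.0000 0.0000 0.0000 0.0000

params: Δt=0.07375 u=1.09227 d=0.91552 q=0.49425 e^(-rΔt)=0.99713
t_8 payoffs: 56.0288 40.8446 22.7288 1.1157 0.0000 0.0000 0.0000 0.0000 0.0000
t_7: node(7,0) S=85.9085 payoff=48.7715 vs cont=48.3847 → 48.7715 [stop]  node(7,1) S=102.4938 payoff=32.1862 vs cont=31.7994 → 32.1862 [stop]  node(7,2) S=122.2811 payoff=12.3989 vs cont=12.0120 → 12.3989 [stop]  node(7,3) S=145.8885 payoff=0.0000 vs cont=0.5627 → 0.5627 [wait]  node(7,4) S=174.0536 payoff=0.0000 vs cont=0.0000 → 0.0000 [wait]  node(7,5) S=207.6561 payoff=0.0000 vs cont=0.0000 → 0.0000 [wait]  node(7,6) S=247.7459 payoff=0.0000 vs cont=0.0000 → 0.0000 [wait]  node(7,7) S=295.5753 payoff=0.0000 vs cont=0.0000 → 0.0000 [wait]  ⇒ S*(7)=122.2811
t_6: node(6,0) S=93.8354 payoff=40.8446 vs cont=40.4578 → 40.8446 [stop]  node(6,1) S=111.9512 payoff=22.7288 vs cont=22.3420 → 22.7288 [stop]  node(6,2) S=133.5643 payoff=1.1157 vs cont=6.5301 → 6.5301 [wait]  node(6,3) S=159.3500 payoff=0.0000 vs cont=0.2838 → 0.2838 [wait]  node(6,4) S=190.1139 payoff=0.0000 vs cont=0.0000 → 0.0000 [wait]  node(6,5) S=226.8170 payoff=0.0000 vs cont=0.0000 → 0.0000 [wait]  node(6,6) S=270.6059 payoff=0.0000 vs cont=0.0000 → 0.0000 [wait]  ⇒ S*(6)=111.9512
t_5: node(5,0) S=102.4938 payoff=32.1862 vs cont=31.7994 → 32.1862 [stop]  node(5,1) S=122.2811 payoff=12.3989 vs cont=14.6804 → 14.6804 [wait]  node(5,2) S=145.8885 payoff=0.0000 vs cont=3.4330 → 3.4330 [wait]  node(5,3) S=174.0536 payoff=0.0000 vs cont=0.1431 → 0.1431 [wait]  node(5,4) S=207.6561 payoff=0.0000 vs cont=0.0000 → 0.0000 [wait]  node(5,5) S=247.7459 payoff=0.0000 vs cont=0.0000 → 0.0000 [wait]  ⇒ S*(5)=102.4938
t_4: node(4,0) S=111.9512 payoff=22.7288 vs cont=23.4664 → 23.4664 [wait]  node(4,1) S=133.5643 payoff=1.1157 vs cont=9.0952 → 9.0952 [wait]  node(4,2) S=159.3500 payoff=0.0000 vs cont=1.8018 → 1.8018 [wait]  node(4,3) S=190.1139 payoff=0.0000 vs cont=0.0722 → 0.0722 [wait]  node(4,4) S=226.8170 payoff=0.0000 vs cont=0.0000 → 0.0000 [wait]  ⇒ S*(4)=-
t_3: node(3,0) S=122.2811 payoff=12.3989 vs cont=16.3165 → 16.3165 [wait]  node(3,1) S=145.8885 payoff=0.0000 vs cont=5.4747 → 5.4747 [wait]  node(3,2) S=174.0536 payoff=0.0000 vs cont=0.9442 → 0.9442 [wait]  node(3,3) S=207.6561 payoff=0.0000 vs cont=0.0364 → 0.0364 [wait]  ⇒ S*(3)=-
t_2: node(2,0) S=133.5643 payoff=1.1157 vs cont=10.9265 → 10.9265 [wait]  node(2,1) S=159.3500 payoff=0.0000 vs cont=3.2262 → 3.2262 [wait]  node(2,2) S=190.1139 payoff=0.0000 vs cont=0.4941 → 0.4941 [wait]  ⇒ S*(2)=-
t_1: node(1,0) S=145.8885 payoff=0.0000 vs cont=7.1002 → 7.1002 [wait]  node(1,1) S=174.0536 payoff=0.0000 vs cont=1.8705 → 1.8705 [wait]  ⇒ S*(1)=-
t_0: node(0,0) S=159.3500 payoff=0.0000 vs cont=4.5025 → 4.5025 [wait]  ⇒ S*(0)=-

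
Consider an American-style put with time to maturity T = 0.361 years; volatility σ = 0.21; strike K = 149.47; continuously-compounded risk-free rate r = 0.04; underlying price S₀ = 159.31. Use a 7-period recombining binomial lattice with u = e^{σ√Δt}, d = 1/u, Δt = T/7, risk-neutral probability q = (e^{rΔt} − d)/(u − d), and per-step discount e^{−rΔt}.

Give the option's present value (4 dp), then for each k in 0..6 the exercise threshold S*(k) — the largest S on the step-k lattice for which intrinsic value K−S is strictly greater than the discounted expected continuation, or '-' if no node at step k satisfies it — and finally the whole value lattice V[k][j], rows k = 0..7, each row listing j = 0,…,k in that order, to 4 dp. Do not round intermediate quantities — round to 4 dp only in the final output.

price = 3.1960
boundary = - - - - 131.6430 125.5123 131.6430
tree:
3.1960
5.1677 1.3125
8.1186 2.3504 0.3195
12.3048 4.1249 0.6531 0.0000
17.8270 7.0430 1.3348 0.0000 0.0000
23.9577 11.5586 2.7282 0.0000 0.0000 0.0000
29.8028 17.8270 5.5761 0.0000 0.0000 0.0000 0.0000
35.3758 23.9577 11.3969 0.0000 0.0000 0.0000 0.0000 0.0000

params: Δt=0.05157 u=1.04885 d=0.95343 q=0.50972 e^(-rΔt)=0.99794
t_7 payoffs: 35.3758 23.9577 11.3969 0.0000 0.0000 0.0000 0.0000 0.0000
t_6: node(6,0) S=119.6672 payoff=29.8028 vs cont=29.4948 → 29.8028 [stop]  node(6,1) S=131.6430 payoff=17.8270 vs cont=17.5190 → 17.8270 [stop]  node(6,2) S=144.8173 payoff=4.6527 vs cont=5.5761 → 5.5761 [wait]  node(6,3) S=159.3100 payoff=0.0000 vs cont=0.0000 → 0.0000 [wait]  node(6,4) S=175.2531 payoff=0.0000 vs cont=0.0000 → 0.0000 [wait]  node(6,5) S=192.7917 payoff=0.0000 vs cont=0.0000 → 0.0000 [wait]  node(6,6) S=212.0855 payoff=0.0000 vs cont=0.0000 → 0.0000 [wait]  ⇒ S*(6)=131.6430
t_5: node(5,0) S=125.5123 payoff=23.9577 vs cont=23.6497 → 23.9577 [stop]  node(5,1) S=138.0731 payoff=11.3969 vs cont=11.5586 → 11.5586 [wait]  node(5,2) S=151.8909 payoff=0.0000 vs cont=2.7282 → 2.7282 [wait]  node(5,3) S=167.0915 payoff=0.0000 vs cont=0.0000 → 0.0000 [wait]  node(5,4) S=183.8134 payoff=0.0000 vs cont=0.0000 → 0.0000 [wait]  node(5,5) S=202.2087 payoff=0.0000 vs cont=0.0000 → 0.0000 [wait]  ⇒ S*(5)=125.5123
t_4: node(4,0) S=131.6430 payoff=17.8270 vs cont=17.6013 → 17.8270 [stop]  node(4,1) S=144.8173 payoff=4.6527 vs cont=7.0430 → 7.0430 [wait]  node(4,2) S=159.3100 payoff=0.0000 vs cont=1.3348 → 1.3348 [wait]  node(4,3) S=175.2531 payoff=0.0000 vs cont=0.0000 → 0.0000 [wait]  node(4,4) S=192.7917 payoff=0.0000 vs cont=0.0000 → 0.0000 [wait]  ⇒ S*(4)=131.6430
t_3: node(3,0) S=138.0731 payoff=11.3969 vs cont=12.3048 → 12.3048 [wait]  node(3,1) S=151.8909 payoff=0.0000 vs cont=4.1249 → 4.1249 [wait]  node(3,2) S=167.0915 payoff=0.0000 vs cont=0.6531 → 0.6531 [wait]  node(3,3) S=183.8134 payoff=0.0000 vs cont=0.0000 → 0.0000 [wait]  ⇒ S*(3)=-
t_2: node(2,0) S=144.8173 payoff=4.6527 vs cont=8.1186 → 8.1186 [wait]  node(2,1) S=159.3100 payoff=0.0000 vs cont=2.3504 → 2.3504 [wait]  node(2,2) S=175.2531 payoff=0.0000 vs cont=0.3195 → 0.3195 [wait]  ⇒ S*(2)=-
t_1: node(1,0) S=151.8909 payoff=0.0000 vs cont=5.1677 → 5.1677 [wait]  node(1,1) S=167.0915 payoff=0.0000 vs cont=1.3125 → 1.3125 [wait]  ⇒ S*(1)=-
t_0: node(0,0) S=159.3100 payoff=0.0000 vs cont=3.1960 → 3.1960 [wait]  ⇒ S*(0)=-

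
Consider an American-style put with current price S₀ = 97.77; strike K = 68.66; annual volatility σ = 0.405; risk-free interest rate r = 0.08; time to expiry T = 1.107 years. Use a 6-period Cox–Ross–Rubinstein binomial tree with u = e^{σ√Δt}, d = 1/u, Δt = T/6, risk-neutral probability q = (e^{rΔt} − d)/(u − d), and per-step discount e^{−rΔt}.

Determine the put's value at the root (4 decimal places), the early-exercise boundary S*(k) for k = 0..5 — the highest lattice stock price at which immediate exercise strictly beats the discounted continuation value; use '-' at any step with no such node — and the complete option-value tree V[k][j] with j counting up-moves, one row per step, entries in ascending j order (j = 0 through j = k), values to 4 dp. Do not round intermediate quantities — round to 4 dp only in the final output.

params: Δt=0.18450 u=1.19001 d=0.84033 q=0.49914 e^(-rΔt)=0.98535
t_6 payoffs: 34.2327 19.9068 0.0000 0.0000 0.0000 0.0000 0.0000
t_5: node(5,0) S=40.9688 payoff=27.6912 vs cont=26.6852 → 27.6912 [stop]  node(5,1) S=58.0168 payoff=10.6432 vs cont=9.8244 → 10.6432 [stop]  node(5,2) S=82.1590 payoff=0.0000 vs cont=0.0000 → 0.0000 [wait]  node(5,3) S=116.3473 payoff=0.0000 vs cont=0.0000 → 0.0000 [wait]  node(5,4) S=164.7621 payoff=0.0000 vs cont=0.0000 → 0.0000 [wait]  node(5,5) S=233.3234 payoff=0.0000 vs cont=0.0000 → 0.0000 [wait]  ⇒ S*(5)=58.0168
t_4: node(4,0) S=48.7532 payoff=19.9068 vs cont=18.9008 → 19.9068 [stop]  node(4,1) S=69.0406 payoff=0.0000 vs cont=5.2526 → 5.2526 [wait]  node(4,2) S=97.7700 payoff=0.0000 vs cont=0.0000 → 0.0000 [wait]  node(4,3) S=138.4544 payoff=0.0000 vs cont=0.0000 → 0.0000 [wait]  node(4,4) S=196.0685 payoff=0.0000 vs cont=0.0000 → 0.0000 [wait]  ⇒ S*(4)=48.7532
t_3: node(3,0) S=58.0168 payoff=10.6432 vs cont=12.4078 → 12.4078 [wait]  node(3,1) S=82.1590 payoff=0.0000 vs cont=2.5923 → 2.5923 [wait]  node(3,2) S=116.3473 payoff=0.0000 vs cont=0.0000 → 0.0000 [wait]  node(3,3) S=164.7621 payoff=0.0000 vs cont=0.0000 → 0.0000 [wait]  ⇒ S*(3)=-
t_2: node(2,0) S=69.0406 payoff=0.0000 vs cont=7.3984 → 7.3984 [wait]  node(2,1) S=97.7700 payoff=0.0000 vs cont=1.2793 → 1.2793 [wait]  node(2,2) S=138.4544 payoff=0.0000 vs cont=0.0000 → 0.0000 [wait]  ⇒ S*(2)=-
t_1: node(1,0) S=82.1590 payoff=0.0000 vs cont=4.2805 → 4.2805 [wait]  node(1,1) S=116.3473 payoff=0.0000 vs cont=0.6314 → 0.6314 [wait]  ⇒ S*(1)=-
t_0: node(0,0) S=97.7700 payoff=0.0000 vs cont=2.4230 → 2.4230 [wait]  ⇒ S*(0)=-

price = 2.4230
boundary = - - - - 48.7532 58.0168
tree:
2.4230
4.2805 0.6314
7.3984 1.2793 0.0000
12.4078 2.5923 0.0000 0.0000
19.9068 5.2526 0.0000 0.0000 0.0000
27.6912 10.6432 0.0000 0.0000 0.0000 0.0000
34.2327 19.9068 0.0000 0.0000 0.0000 0.0000 0.0000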